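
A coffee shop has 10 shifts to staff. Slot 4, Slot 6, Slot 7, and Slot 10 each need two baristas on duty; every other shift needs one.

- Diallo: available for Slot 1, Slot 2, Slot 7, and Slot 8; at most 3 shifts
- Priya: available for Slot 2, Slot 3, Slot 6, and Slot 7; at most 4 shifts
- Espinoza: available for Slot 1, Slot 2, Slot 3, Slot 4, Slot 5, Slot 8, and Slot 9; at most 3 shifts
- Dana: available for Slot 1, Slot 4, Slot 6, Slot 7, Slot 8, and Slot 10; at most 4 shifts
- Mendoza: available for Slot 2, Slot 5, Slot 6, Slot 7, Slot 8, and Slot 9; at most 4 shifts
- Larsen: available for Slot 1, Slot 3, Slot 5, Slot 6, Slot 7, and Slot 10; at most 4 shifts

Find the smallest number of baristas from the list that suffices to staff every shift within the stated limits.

4

14 slots to fill and no one can take more than 4, so at least ⌈14/4⌉ = 4 baristas are needed.
Diallo, Espinoza, Dana, and Larsen alone can cover everything: Slot 1→Larsen, Slot 2→Diallo, Slot 3→Espinoza, Slot 4→Espinoza+Dana, Slot 5→Larsen, Slot 6→Dana+Larsen, Slot 7→Diallo+Dana, Slot 8→Diallo, Slot 9→Espinoza, Slot 10→Dana+Larsen.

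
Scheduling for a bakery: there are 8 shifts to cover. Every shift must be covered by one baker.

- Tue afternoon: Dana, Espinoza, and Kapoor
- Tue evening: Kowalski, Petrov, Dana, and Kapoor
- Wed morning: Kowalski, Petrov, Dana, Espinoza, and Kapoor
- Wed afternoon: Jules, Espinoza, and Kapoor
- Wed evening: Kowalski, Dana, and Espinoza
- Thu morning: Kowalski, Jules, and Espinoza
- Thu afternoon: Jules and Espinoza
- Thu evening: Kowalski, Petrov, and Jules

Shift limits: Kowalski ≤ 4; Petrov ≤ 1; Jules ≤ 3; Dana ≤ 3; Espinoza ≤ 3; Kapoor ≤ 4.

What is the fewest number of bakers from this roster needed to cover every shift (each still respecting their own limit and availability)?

3

8 slots to fill and no one can take more than 4, so at least ⌈8/4⌉ = 2 bakers are needed.
No set of 2 bakers can cover every shift (each such set leaves at least one shift with no one available or exceeds a cap).
Kowalski, Petrov, and Espinoza alone can cover everything: Tue afternoon→Espinoza, Tue evening→Kowalski, Wed morning→Petrov, Wed afternoon→Espinoza, Wed evening→Kowalski, Thu morning→Kowalski, Thu afternoon→Espinoza, Thu evening→Kowalski.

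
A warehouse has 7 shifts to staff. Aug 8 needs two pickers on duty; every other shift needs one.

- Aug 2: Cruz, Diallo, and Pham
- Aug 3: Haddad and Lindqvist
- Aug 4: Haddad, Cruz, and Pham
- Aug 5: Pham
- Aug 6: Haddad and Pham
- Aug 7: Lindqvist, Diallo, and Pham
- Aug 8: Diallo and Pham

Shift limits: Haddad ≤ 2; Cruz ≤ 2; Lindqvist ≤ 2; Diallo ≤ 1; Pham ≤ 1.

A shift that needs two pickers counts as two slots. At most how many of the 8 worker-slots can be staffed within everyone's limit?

7

Total capacity across all pickers is 2+2+2+1+1 = 8, and 8 slots are needed, so at most 8 can be filled.
Shifts {Aug 5, Aug 8} need 3 slots but only Diallo and Pham are available for them, supplying at most 2 — so at least 1 slot must go unfilled.
An assignment achieving 7: Aug 2→Cruz, Aug 3→Haddad, Aug 4→Cruz, Aug 5→Pham, Aug 6→Haddad, Aug 7→Lindqvist, Aug 8→Diallo.
Loads: Haddad 2/2, Cruz 2/2, Lindqvist 1/2, Diallo 1/1, Pham 1/1.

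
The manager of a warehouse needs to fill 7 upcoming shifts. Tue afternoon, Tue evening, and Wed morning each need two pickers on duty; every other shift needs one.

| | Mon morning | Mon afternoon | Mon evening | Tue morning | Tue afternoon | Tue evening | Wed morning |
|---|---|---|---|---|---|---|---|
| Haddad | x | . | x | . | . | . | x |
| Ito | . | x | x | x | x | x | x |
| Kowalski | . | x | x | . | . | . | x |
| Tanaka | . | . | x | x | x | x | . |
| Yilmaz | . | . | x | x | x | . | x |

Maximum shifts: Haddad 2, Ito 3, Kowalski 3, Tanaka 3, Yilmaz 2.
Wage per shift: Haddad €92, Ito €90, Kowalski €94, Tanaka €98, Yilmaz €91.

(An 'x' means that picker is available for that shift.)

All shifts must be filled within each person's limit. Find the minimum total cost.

€922

Mon morning can only be covered by Haddad, so that assignment is forced.
Tue evening can only be covered by Ito and Tanaka, so that assignment is forced.
Picking the cheapest available picker for each shift independently would cost €912, but that ignores the shift limits.
An optimal schedule: Mon morning→Haddad, Mon afternoon→Ito, Mon evening→Kowalski, Tue morning→Yilmaz, Tue afternoon→Ito+Yilmaz, Tue evening→Ito+Tanaka, Wed morning→Haddad+Kowalski.
Total: 92 + 90 + 94 + 91 + 90 + 91 + 90 + 98 + 92 + 94 = €922.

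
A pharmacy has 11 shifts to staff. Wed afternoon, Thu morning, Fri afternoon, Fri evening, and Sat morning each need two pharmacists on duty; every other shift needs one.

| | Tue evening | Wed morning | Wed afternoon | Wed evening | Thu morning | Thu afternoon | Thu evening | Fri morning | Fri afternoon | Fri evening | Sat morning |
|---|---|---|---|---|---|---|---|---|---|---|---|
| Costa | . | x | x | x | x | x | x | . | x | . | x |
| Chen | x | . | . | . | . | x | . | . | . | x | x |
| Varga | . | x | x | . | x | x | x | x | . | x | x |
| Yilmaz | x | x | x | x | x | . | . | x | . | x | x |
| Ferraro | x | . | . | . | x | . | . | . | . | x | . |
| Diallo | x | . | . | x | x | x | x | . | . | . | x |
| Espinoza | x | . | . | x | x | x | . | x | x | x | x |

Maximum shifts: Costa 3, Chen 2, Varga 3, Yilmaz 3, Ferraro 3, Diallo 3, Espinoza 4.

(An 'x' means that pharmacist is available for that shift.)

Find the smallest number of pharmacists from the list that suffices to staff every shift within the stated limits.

5

16 slots to fill and no one can take more than 4, so at least ⌈16/4⌉ = 4 pharmacists are needed.
Any 4 pharmacists together have capacity at most 4+3+3+3 = 13 < 16 slots, so 4 can never suffice.
Costa, Varga, Yilmaz, Ferraro, and Espinoza alone can cover everything: Tue evening→Ferraro, Wed morning→Costa, Wed afternoon→Varga+Yilmaz, Wed evening→Yilmaz, Thu morning→Ferraro+Espinoza, Thu afternoon→Varga, Thu evening→Costa, Fri morning→Varga, Fri afternoon→Costa+Espinoza, Fri evening→Ferraro+Espinoza, Sat morning→Yilmaz+Espinoza.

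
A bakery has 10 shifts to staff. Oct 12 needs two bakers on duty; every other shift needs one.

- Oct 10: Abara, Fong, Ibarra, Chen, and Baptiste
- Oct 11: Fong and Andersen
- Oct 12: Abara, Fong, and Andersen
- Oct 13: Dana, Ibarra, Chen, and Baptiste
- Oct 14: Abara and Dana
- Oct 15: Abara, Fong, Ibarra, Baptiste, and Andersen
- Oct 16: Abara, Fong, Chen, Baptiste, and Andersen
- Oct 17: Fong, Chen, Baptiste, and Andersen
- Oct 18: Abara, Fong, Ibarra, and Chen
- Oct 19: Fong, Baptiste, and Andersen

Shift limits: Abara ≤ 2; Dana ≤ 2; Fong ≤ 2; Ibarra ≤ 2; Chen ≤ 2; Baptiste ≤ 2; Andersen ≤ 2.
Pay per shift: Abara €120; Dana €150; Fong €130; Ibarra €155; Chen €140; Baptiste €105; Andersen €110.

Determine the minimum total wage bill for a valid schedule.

Picking the cheapest available baker for each shift independently would cost €1210, but that ignores the shift limits.
An optimal schedule: Oct 10→Chen, Oct 11→Andersen, Oct 12→Andersen+Abara, Oct 13→Dana, Oct 14→Abara, Oct 15→Fong, Oct 16→Chen, Oct 17→Baptiste, Oct 18→Fong, Oct 19→Baptiste.
Total: 140 + 110 + 110 + 120 + 150 + 120 + 130 + 140 + 105 + 130 + 105 = €1360.

€1360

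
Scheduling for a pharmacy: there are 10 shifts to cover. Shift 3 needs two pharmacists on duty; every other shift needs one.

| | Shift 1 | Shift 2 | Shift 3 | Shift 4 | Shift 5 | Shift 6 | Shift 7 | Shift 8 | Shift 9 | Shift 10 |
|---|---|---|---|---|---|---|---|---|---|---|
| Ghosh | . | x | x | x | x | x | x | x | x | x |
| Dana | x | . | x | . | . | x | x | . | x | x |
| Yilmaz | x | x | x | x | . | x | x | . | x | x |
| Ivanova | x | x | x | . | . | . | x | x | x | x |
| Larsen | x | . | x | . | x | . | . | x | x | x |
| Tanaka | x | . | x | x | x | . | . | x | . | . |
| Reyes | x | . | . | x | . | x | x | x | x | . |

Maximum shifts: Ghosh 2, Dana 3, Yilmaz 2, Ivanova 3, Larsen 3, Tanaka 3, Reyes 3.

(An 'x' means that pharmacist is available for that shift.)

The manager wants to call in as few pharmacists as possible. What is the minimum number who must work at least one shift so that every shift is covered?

4

11 slots to fill and no one can take more than 3, so at least ⌈11/3⌉ = 4 pharmacists are needed.
Ghosh, Dana, Ivanova, and Larsen alone can cover everything: Shift 1→Dana, Shift 2→Ghosh, Shift 3→Ivanova+Larsen, Shift 4→Ghosh, Shift 5→Larsen, Shift 6→Dana, Shift 7→Dana, Shift 8→Ivanova, Shift 9→Ivanova, Shift 10→Larsen.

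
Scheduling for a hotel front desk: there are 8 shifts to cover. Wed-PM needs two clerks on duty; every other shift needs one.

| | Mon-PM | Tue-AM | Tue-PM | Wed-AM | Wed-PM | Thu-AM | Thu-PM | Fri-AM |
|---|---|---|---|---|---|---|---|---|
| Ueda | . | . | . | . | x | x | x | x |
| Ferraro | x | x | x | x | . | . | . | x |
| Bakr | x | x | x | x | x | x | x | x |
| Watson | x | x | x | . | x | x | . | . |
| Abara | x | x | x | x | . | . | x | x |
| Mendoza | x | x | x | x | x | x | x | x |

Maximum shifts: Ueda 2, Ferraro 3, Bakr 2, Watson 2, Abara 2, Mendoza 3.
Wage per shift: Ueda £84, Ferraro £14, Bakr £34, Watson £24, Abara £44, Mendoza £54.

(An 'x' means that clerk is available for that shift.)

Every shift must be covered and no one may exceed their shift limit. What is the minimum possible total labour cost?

Picking the cheapest available clerk for each shift independently would cost £186, but that ignores the shift limits.
An optimal schedule: Mon-PM→Ferraro, Tue-AM→Ferraro, Tue-PM→Abara, Wed-AM→Ferraro, Wed-PM→Watson+Bakr, Thu-AM→Watson, Thu-PM→Bakr, Fri-AM→Abara.
Total: 14 + 14 + 44 + 14 + 24 + 34 + 24 + 34 + 44 = £246.

£246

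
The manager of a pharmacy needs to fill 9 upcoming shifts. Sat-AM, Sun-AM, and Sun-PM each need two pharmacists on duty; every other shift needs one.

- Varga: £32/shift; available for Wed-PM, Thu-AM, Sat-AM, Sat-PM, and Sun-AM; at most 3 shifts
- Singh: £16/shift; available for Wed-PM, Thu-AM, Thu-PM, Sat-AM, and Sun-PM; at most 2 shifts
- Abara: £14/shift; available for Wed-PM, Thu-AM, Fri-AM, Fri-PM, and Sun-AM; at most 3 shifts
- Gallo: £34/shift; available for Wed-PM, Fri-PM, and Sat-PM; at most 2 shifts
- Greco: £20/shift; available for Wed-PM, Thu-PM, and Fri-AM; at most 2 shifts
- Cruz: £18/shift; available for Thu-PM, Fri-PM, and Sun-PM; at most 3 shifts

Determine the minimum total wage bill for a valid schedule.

£244

Sat-AM can only be covered by Varga and Singh, so that assignment is forced.
Sun-AM can only be covered by Varga and Abara, so that assignment is forced.
Sun-PM can only be covered by Singh and Cruz, so that assignment is forced.
Picking the cheapest available pharmacist for each shift independently would cost £232, but that ignores the shift limits.
An optimal schedule: Wed-PM→Greco, Thu-AM→Abara, Thu-PM→Cruz, Fri-AM→Abara, Fri-PM→Cruz, Sat-AM→Singh+Varga, Sat-PM→Varga, Sun-AM→Abara+Varga, Sun-PM→Singh+Cruz.
Total: 20 + 14 + 18 + 14 + 18 + 16 + 32 + 32 + 14 + 32 + 16 + 18 = £244.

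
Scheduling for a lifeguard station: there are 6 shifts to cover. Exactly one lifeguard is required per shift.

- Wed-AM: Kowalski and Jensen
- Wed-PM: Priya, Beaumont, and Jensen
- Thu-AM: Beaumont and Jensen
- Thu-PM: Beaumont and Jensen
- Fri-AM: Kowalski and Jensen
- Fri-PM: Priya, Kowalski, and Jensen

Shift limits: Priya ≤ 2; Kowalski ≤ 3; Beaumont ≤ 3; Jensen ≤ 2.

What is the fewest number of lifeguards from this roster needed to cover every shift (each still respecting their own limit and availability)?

6 slots to fill and no one can take more than 3, so at least ⌈6/3⌉ = 2 lifeguards are needed.
Kowalski and Beaumont alone can cover everything: Wed-AM→Kowalski, Wed-PM→Beaumont, Thu-AM→Beaumont, Thu-PM→Beaumont, Fri-AM→Kowalski, Fri-PM→Kowalski.

2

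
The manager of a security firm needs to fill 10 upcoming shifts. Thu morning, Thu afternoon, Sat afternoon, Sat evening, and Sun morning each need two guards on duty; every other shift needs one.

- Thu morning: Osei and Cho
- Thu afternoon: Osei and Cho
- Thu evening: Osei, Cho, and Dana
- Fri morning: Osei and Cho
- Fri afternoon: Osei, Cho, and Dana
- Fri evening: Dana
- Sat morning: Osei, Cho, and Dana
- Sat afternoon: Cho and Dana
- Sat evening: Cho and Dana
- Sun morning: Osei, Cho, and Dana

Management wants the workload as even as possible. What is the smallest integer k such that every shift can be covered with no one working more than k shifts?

With 3 guards and 15 worker-slots to fill, someone must work at least ⌈15/3⌉ = 5 shifts, so k ≥ 5.
k = 5 works: Thu morning→Osei+Cho, Thu afternoon→Osei+Cho, Thu evening→Osei, Fri morning→Osei, Fri afternoon→Osei, Fri evening→Dana, Sat morning→Dana, Sat afternoon→Cho+Dana, Sat evening→Cho+Dana, Sun morning→Cho+Dana.
Loads: Osei 5, Cho 5, Dana 5 — all ≤ 5.

5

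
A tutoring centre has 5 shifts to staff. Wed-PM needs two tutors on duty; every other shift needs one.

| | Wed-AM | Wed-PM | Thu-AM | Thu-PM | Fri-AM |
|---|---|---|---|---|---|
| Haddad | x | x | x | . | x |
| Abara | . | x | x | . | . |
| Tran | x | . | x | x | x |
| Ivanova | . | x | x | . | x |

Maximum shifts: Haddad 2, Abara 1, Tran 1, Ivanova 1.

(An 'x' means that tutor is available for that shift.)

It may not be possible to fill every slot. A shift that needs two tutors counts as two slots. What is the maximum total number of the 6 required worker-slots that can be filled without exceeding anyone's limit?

Total capacity across all tutors is 2+1+1+1 = 5, and 6 slots are needed, so at most 5 can be filled.
An assignment achieving 5: Wed-AM→Haddad, Wed-PM→Haddad+Abara, Thu-PM→Tran, Fri-AM→Ivanova.
Loads: Haddad 2/2, Abara 1/1, Tran 1/1, Ivanova 1/1.

5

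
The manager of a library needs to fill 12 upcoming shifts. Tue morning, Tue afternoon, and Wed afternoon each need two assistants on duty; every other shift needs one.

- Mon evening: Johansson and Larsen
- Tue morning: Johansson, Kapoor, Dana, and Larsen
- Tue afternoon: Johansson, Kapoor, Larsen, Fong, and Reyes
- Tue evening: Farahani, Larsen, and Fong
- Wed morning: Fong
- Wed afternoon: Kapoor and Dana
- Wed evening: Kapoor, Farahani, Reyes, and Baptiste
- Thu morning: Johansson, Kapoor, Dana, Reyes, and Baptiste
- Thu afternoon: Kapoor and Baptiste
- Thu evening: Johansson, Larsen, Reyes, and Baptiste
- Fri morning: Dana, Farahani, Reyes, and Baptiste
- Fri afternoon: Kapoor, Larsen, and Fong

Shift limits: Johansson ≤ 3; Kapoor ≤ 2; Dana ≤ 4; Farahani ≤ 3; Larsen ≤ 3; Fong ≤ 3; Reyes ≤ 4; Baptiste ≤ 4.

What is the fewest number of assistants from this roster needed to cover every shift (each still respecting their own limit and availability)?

5

15 slots to fill and no one can take more than 4, so at least ⌈15/4⌉ = 4 assistants are needed.
No set of 4 assistants can cover every shift (each such set leaves at least one shift with no one available or exceeds a cap).
Johansson, Kapoor, Dana, Fong, and Reyes alone can cover everything: Mon evening→Johansson, Tue morning→Johansson+Dana, Tue afternoon→Johansson+Reyes, Tue evening→Fong, Wed morning→Fong, Wed afternoon→Kapoor+Dana, Wed evening→Reyes, Thu morning→Dana, Thu afternoon→Kapoor, Thu evening→Reyes, Fri morning→Dana, Fri afternoon→Fong.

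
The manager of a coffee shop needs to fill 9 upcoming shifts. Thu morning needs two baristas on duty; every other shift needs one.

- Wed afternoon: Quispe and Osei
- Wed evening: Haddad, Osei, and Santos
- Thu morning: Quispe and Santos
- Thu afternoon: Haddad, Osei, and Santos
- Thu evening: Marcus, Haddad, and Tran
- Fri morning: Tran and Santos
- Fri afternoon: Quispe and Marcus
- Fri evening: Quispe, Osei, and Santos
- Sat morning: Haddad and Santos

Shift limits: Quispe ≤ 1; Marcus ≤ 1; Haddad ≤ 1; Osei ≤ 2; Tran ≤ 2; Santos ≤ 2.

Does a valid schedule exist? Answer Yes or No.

No

Total capacity is 1+1+1+2+2+2 = 9 but 10 worker-slots are needed — infeasible.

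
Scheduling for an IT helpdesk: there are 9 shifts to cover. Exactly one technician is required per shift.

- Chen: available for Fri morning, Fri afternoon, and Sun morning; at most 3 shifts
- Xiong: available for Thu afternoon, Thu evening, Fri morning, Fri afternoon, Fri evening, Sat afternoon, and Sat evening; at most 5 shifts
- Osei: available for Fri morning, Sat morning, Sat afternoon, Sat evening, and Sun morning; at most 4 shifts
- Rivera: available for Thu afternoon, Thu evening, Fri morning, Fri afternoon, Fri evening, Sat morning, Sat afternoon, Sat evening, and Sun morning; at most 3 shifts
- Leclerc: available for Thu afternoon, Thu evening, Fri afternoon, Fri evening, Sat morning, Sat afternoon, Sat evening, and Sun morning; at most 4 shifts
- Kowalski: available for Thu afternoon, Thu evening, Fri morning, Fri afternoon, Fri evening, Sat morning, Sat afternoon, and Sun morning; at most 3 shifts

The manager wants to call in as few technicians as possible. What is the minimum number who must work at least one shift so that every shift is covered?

9 slots to fill and no one can take more than 5, so at least ⌈9/5⌉ = 2 technicians are needed.
Xiong and Osei alone can cover everything: Thu afternoon→Xiong, Thu evening→Xiong, Fri morning→Xiong, Fri afternoon→Xiong, Fri evening→Xiong, Sat morning→Osei, Sat afternoon→Osei, Sat evening→Osei, Sun morning→Osei.

2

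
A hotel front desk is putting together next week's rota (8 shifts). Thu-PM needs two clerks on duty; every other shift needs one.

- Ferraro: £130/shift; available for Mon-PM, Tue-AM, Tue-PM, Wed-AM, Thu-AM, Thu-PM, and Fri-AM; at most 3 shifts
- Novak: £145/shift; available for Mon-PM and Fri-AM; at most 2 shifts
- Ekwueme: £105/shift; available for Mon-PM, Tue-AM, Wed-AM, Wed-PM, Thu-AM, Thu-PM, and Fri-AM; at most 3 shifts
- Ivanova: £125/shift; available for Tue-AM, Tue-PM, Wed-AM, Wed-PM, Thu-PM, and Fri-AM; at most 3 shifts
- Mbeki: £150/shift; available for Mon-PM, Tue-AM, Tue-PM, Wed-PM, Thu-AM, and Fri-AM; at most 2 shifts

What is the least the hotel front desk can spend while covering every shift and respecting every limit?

£1080

Picking the cheapest available clerk for each shift independently would cost £985, but that ignores the shift limits.
An optimal schedule: Mon-PM→Ferraro, Tue-AM→Ivanova, Tue-PM→Ivanova, Wed-AM→Ekwueme, Wed-PM→Ekwueme, Thu-AM→Ekwueme, Thu-PM→Ivanova+Ferraro, Fri-AM→Ferraro.
Total: 130 + 125 + 125 + 105 + 105 + 105 + 125 + 130 + 130 = £1080.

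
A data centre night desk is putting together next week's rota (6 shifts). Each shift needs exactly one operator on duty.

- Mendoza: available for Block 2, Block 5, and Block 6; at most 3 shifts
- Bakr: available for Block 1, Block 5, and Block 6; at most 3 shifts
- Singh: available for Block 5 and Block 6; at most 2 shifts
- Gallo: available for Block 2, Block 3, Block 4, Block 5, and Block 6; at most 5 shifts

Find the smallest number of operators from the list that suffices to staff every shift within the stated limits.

2

6 slots to fill and no one can take more than 5, so at least ⌈6/5⌉ = 2 operators are needed.
Bakr and Gallo alone can cover everything: Block 1→Bakr, Block 2→Gallo, Block 3→Gallo, Block 4→Gallo, Block 5→Bakr, Block 6→Bakr.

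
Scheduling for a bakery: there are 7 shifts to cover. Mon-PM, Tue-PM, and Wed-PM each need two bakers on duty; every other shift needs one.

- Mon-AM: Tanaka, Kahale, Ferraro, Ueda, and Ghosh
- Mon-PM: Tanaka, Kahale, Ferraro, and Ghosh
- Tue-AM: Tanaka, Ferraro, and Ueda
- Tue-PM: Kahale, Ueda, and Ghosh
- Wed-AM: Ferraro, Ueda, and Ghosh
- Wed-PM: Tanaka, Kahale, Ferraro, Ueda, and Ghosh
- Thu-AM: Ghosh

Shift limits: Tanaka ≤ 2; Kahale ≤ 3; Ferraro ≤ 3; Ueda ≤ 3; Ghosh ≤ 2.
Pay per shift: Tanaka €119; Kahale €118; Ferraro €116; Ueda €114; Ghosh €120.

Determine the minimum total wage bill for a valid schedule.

Thu-AM can only be covered by Ghosh, so that assignment is forced.
Picking the cheapest available baker for each shift independently would cost €1158, but that ignores the shift limits.
An optimal schedule: Mon-AM→Ferraro, Mon-PM→Ferraro+Kahale, Tue-AM→Ueda, Tue-PM→Ueda+Kahale, Wed-AM→Ueda, Wed-PM→Ferraro+Kahale, Thu-AM→Ghosh.
Total: 116 + 116 + 118 + 114 + 114 + 118 + 114 + 116 + 118 + 120 = €1164.

€1164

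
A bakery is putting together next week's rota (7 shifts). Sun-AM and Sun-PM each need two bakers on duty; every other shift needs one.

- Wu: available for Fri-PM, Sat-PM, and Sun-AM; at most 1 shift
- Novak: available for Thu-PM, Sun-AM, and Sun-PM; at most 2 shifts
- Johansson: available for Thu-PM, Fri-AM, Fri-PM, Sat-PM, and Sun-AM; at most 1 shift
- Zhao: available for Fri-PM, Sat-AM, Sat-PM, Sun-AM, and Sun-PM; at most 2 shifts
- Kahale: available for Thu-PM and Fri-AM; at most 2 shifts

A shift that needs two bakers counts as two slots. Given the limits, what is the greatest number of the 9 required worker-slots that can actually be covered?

8

Total capacity across all bakers is 1+2+1+2+2 = 8, and 9 slots are needed, so at most 8 can be filled.
An assignment achieving 8: Thu-PM→Kahale, Fri-AM→Kahale, Fri-PM→Wu, Sat-AM→Zhao, Sat-PM→Johansson, Sun-AM→Novak, Sun-PM→Novak+Zhao.
Loads: Wu 1/1, Novak 2/2, Johansson 1/1, Zhao 2/2, Kahale 2/2.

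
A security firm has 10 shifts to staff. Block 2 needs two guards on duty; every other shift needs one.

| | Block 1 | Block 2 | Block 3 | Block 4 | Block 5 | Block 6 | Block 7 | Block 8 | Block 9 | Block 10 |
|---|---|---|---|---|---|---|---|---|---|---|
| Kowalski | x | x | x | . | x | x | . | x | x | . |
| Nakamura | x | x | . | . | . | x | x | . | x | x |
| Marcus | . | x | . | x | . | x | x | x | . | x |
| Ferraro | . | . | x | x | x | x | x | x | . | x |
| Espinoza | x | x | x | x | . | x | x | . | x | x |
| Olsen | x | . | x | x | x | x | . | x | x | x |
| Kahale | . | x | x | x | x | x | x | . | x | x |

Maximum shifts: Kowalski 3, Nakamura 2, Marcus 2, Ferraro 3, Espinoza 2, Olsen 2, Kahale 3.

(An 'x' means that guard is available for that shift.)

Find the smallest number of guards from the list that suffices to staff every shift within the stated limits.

11 slots to fill and no one can take more than 3, so at least ⌈11/3⌉ = 4 guards are needed.
Kowalski, Nakamura, Ferraro, and Kahale alone can cover everything: Block 1→Kowalski, Block 2→Kowalski+Nakamura, Block 3→Ferraro, Block 4→Ferraro, Block 5→Ferraro, Block 6→Kahale, Block 7→Nakamura, Block 8→Kowalski, Block 9→Kahale, Block 10→Kahale.

4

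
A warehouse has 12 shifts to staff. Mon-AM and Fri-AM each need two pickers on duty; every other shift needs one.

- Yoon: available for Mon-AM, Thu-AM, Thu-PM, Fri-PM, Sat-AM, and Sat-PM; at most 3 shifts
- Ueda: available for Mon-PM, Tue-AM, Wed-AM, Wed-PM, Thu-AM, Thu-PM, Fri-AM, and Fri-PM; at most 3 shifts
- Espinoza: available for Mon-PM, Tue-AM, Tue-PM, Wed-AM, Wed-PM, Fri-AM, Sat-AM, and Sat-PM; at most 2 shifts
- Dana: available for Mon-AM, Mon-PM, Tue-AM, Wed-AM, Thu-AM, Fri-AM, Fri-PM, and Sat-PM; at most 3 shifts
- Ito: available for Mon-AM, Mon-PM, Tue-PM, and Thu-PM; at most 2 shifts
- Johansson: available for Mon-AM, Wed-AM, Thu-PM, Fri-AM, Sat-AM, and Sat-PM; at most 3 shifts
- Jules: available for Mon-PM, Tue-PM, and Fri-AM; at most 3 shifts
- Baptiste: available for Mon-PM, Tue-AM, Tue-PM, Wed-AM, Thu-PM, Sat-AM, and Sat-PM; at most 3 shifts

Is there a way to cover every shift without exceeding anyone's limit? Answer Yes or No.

Yes

One valid schedule: Mon-AM→Dana+Ito, Mon-PM→Dana, Tue-AM→Ueda, Tue-PM→Espinoza, Wed-AM→Ueda, Wed-PM→Ueda, Thu-AM→Yoon, Thu-PM→Ito, Fri-AM→Dana+Johansson, Fri-PM→Yoon, Sat-AM→Yoon, Sat-PM→Espinoza.
Loads: Yoon 3/3, Ueda 3/3, Espinoza 2/2, Dana 3/3, Ito 2/2, Johansson 1/3, Jules 0/3, Baptiste 0/3 — all within limits.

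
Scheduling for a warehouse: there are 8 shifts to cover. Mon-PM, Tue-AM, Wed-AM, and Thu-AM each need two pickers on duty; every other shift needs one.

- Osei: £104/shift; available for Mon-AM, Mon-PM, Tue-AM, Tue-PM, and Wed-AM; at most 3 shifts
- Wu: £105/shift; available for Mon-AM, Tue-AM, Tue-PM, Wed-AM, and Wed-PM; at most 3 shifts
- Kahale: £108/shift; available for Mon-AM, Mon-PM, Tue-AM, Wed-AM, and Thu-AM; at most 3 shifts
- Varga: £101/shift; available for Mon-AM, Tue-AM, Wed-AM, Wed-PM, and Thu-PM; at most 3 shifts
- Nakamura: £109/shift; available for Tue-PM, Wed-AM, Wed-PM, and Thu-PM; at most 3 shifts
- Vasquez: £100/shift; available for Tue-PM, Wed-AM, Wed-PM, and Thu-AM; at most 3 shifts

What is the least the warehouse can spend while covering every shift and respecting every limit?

Mon-PM can only be covered by Osei and Kahale, so that assignment is forced.
Thu-AM can only be covered by Kahale and Vasquez, so that assignment is forced.
Picking the cheapest available picker for each shift independently would cost £1228, but that ignores the shift limits.
An optimal schedule: Mon-AM→Varga, Mon-PM→Osei+Kahale, Tue-AM→Varga+Osei, Tue-PM→Vasquez, Wed-AM→Osei+Wu, Wed-PM→Vasquez, Thu-AM→Vasquez+Kahale, Thu-PM→Varga.
Total: 101 + 104 + 108 + 101 + 104 + 100 + 104 + 105 + 100 + 100 + 108 + 101 = £1236.

£1236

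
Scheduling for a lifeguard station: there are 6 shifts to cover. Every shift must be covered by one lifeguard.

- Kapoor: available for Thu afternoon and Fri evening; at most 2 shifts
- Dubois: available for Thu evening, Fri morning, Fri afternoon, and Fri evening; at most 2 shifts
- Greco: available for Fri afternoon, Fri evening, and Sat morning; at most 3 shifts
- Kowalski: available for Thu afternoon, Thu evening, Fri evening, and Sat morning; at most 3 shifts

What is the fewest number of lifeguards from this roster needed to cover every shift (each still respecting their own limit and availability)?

3

6 slots to fill and no one can take more than 3, so at least ⌈6/3⌉ = 2 lifeguards are needed.
No set of 2 lifeguards can cover every shift (each such set leaves at least one shift with no one available or exceeds a cap).
Kapoor, Dubois, and Greco alone can cover everything: Thu afternoon→Kapoor, Thu evening→Dubois, Fri morning→Dubois, Fri afternoon→Greco, Fri evening→Kapoor, Sat morning→Greco.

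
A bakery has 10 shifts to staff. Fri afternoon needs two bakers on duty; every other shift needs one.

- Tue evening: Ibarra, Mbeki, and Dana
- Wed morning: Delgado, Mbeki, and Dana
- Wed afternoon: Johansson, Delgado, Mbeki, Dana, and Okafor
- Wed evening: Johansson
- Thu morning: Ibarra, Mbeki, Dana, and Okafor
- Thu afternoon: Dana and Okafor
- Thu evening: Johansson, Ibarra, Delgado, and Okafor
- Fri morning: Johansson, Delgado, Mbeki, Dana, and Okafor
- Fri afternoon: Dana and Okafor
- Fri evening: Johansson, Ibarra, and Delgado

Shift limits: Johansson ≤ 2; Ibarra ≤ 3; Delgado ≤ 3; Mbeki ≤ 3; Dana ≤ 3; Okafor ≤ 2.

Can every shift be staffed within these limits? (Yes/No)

Yes

Wed evening can only be covered by Johansson, so that assignment is forced.
Fri afternoon can only be covered by Dana and Okafor, so that assignment is forced.
One valid schedule: Tue evening→Ibarra, Wed morning→Delgado, Wed afternoon→Delgado, Wed evening→Johansson, Thu morning→Ibarra, Thu afternoon→Dana, Thu evening→Ibarra, Fri morning→Delgado, Fri afternoon→Dana+Okafor, Fri evening→Johansson.
Loads: Johansson 2/2, Ibarra 3/3, Delgado 3/3, Mbeki 0/3, Dana 2/3, Okafor 1/2 — all within limits.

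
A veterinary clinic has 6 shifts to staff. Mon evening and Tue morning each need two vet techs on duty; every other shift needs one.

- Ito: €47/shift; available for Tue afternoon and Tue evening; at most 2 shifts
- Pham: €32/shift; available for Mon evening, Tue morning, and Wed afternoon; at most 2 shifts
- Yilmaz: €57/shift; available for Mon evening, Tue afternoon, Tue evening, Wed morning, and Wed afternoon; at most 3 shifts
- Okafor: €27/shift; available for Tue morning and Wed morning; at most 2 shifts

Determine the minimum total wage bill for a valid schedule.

Mon evening can only be covered by Pham and Yilmaz, so that assignment is forced.
Tue morning can only be covered by Pham and Okafor, so that assignment is forced.
Picking the cheapest available vet tech for each shift independently would cost €301, but that ignores the shift limits.
An optimal schedule: Mon evening→Pham+Yilmaz, Tue morning→Okafor+Pham, Tue afternoon→Ito, Tue evening→Ito, Wed morning→Okafor, Wed afternoon→Yilmaz.
Total: 32 + 57 + 27 + 32 + 47 + 47 + 27 + 57 = €326.

€326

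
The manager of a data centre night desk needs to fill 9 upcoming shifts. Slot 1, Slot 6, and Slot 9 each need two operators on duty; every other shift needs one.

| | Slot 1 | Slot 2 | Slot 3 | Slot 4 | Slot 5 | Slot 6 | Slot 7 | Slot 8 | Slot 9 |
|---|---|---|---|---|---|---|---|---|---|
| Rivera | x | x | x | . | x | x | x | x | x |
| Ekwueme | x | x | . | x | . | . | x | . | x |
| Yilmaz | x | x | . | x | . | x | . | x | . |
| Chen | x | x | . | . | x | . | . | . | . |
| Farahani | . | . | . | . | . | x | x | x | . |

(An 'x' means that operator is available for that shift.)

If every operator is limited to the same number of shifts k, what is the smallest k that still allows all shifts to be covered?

With 5 operators and 12 worker-slots to fill, someone must work at least ⌈12/5⌉ = 3 shifts, so k ≥ 3.
k = 3 works: Slot 1→Yilmaz+Chen, Slot 2→Chen, Slot 3→Rivera, Slot 4→Ekwueme, Slot 5→Rivera, Slot 6→Yilmaz+Farahani, Slot 7→Ekwueme, Slot 8→Yilmaz, Slot 9→Rivera+Ekwueme.
Loads: Rivera 3, Ekwueme 3, Yilmaz 3, Chen 2, Farahani 1 — all ≤ 3.

3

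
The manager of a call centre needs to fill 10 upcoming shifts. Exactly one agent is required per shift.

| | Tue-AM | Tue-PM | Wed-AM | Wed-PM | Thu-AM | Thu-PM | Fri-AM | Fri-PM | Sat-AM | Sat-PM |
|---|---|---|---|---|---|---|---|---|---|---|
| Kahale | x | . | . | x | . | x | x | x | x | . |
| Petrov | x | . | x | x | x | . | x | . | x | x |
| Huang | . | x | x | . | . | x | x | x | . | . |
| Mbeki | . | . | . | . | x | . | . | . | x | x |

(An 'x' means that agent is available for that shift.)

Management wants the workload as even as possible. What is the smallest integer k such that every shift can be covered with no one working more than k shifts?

3

With 4 agents and 10 worker-slots to fill, someone must work at least ⌈10/4⌉ = 3 shifts, so k ≥ 3.
k = 3 works: Tue-AM→Kahale, Tue-PM→Huang, Wed-AM→Petrov, Wed-PM→Kahale, Thu-AM→Petrov, Thu-PM→Kahale, Fri-AM→Huang, Fri-PM→Huang, Sat-AM→Mbeki, Sat-PM→Petrov.
Loads: Kahale 3, Petrov 3, Huang 3, Mbeki 1 — all ≤ 3.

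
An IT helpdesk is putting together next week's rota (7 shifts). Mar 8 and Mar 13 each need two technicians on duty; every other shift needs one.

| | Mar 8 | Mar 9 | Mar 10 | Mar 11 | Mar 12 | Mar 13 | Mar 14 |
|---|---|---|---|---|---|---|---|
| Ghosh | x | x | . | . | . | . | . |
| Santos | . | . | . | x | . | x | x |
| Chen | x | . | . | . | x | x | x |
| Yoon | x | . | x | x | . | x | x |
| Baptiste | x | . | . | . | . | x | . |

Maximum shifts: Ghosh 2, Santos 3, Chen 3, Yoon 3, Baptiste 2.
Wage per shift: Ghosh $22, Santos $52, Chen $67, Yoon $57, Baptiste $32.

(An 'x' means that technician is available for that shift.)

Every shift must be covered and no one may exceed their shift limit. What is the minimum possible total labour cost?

$388

Mar 9 can only be covered by Ghosh, so that assignment is forced.
Mar 10 can only be covered by Yoon, so that assignment is forced.
Mar 12 can only be covered by Chen, so that assignment is forced.
Picking the cheapest available technician for each shift independently would cost $388, and that bound is achievable.
An optimal schedule: Mar 8→Ghosh+Baptiste, Mar 9→Ghosh, Mar 10→Yoon, Mar 11→Santos, Mar 12→Chen, Mar 13→Baptiste+Santos, Mar 14→Santos.
Total: 22 + 32 + 22 + 57 + 52 + 67 + 32 + 52 + 52 = $388.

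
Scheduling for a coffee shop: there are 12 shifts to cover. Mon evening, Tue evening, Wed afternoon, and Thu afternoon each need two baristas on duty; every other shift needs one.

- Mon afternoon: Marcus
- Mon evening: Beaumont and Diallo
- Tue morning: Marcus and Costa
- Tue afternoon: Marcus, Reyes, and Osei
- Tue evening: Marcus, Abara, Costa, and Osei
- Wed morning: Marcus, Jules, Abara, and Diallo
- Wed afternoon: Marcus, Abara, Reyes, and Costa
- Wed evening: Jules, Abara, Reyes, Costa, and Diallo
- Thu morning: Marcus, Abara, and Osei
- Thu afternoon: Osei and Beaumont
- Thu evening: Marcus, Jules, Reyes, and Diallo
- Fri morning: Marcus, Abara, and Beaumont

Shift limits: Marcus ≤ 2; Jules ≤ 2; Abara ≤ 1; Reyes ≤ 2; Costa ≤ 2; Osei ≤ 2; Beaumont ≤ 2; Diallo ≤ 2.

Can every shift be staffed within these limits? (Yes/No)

Total capacity is 2+2+1+2+2+2+2+2 = 15 but 16 worker-slots are needed — infeasible.

No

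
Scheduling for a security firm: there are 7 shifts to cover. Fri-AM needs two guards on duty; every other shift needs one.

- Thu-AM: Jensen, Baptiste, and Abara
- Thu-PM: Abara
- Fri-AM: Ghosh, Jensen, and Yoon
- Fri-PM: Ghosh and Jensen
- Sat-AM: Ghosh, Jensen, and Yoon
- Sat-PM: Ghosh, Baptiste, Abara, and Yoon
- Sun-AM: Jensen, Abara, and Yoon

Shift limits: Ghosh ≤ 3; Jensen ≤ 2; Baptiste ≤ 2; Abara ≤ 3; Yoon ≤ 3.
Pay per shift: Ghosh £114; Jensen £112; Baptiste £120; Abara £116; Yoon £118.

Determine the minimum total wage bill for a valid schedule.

Thu-PM can only be covered by Abara, so that assignment is forced.
Picking the cheapest available guard for each shift independently would cost £904, but that ignores the shift limits.
An optimal schedule: Thu-AM→Abara, Thu-PM→Abara, Fri-AM→Jensen+Ghosh, Fri-PM→Jensen, Sat-AM→Ghosh, Sat-PM→Ghosh, Sun-AM→Abara.
Total: 116 + 116 + 112 + 114 + 112 + 114 + 114 + 116 = £914.

£914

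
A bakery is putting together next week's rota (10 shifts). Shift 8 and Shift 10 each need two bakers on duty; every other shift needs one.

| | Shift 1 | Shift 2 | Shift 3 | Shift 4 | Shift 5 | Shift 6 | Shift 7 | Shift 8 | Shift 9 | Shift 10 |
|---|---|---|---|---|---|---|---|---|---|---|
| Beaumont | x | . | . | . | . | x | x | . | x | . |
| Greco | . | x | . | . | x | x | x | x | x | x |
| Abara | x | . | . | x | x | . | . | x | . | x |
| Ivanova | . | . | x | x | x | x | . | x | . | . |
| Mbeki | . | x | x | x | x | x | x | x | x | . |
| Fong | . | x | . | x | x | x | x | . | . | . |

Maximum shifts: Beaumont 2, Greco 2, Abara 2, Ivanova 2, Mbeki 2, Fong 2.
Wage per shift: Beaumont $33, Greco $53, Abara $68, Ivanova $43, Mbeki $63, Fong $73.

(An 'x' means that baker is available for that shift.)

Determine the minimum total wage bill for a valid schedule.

$666

Shift 10 can only be covered by Greco and Abara, so that assignment is forced.
Picking the cheapest available baker for each shift independently would cost $531, but that ignores the shift limits.
An optimal schedule: Shift 1→Beaumont, Shift 2→Greco, Shift 3→Ivanova, Shift 4→Abara, Shift 5→Fong, Shift 6→Fong, Shift 7→Mbeki, Shift 8→Ivanova+Mbeki, Shift 9→Beaumont, Shift 10→Greco+Abara.
Total: 33 + 53 + 43 + 68 + 73 + 73 + 63 + 43 + 63 + 33 + 53 + 68 = $666.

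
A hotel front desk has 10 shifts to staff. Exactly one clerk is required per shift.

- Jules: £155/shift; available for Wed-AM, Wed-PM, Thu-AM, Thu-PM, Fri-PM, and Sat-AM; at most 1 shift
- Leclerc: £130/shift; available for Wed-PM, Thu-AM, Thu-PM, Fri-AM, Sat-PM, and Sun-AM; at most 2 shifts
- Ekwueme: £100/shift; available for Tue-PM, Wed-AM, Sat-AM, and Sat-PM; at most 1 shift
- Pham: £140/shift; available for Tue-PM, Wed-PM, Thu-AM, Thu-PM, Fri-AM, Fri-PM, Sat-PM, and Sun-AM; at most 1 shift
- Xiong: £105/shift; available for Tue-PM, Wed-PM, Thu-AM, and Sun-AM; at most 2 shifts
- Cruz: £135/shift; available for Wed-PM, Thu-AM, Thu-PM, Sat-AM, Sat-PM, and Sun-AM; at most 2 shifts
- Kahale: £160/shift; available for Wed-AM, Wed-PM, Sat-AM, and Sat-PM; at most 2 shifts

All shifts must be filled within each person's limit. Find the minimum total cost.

£1295

Picking the cheapest available clerk for each shift independently would cost £1115, but that ignores the shift limits.
An optimal schedule: Tue-PM→Ekwueme, Wed-AM→Kahale, Wed-PM→Xiong, Thu-AM→Xiong, Thu-PM→Leclerc, Fri-AM→Leclerc, Fri-PM→Jules, Sat-AM→Cruz, Sat-PM→Cruz, Sun-AM→Pham.
Total: 100 + 160 + 105 + 105 + 130 + 130 + 155 + 135 + 135 + 140 = £1295.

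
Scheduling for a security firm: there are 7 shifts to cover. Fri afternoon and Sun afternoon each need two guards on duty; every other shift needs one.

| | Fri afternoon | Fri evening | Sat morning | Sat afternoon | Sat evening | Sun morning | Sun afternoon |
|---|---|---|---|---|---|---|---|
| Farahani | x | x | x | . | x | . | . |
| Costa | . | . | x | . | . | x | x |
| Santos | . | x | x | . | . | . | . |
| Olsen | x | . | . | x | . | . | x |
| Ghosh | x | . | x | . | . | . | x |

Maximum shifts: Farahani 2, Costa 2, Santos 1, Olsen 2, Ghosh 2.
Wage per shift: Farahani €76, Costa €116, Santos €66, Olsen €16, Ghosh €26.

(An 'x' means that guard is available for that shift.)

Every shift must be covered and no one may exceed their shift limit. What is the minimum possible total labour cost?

€534

Sat afternoon can only be covered by Olsen, so that assignment is forced.
Sat evening can only be covered by Farahani, so that assignment is forced.
Sun morning can only be covered by Costa, so that assignment is forced.
Picking the cheapest available guard for each shift independently would cost €384, but that ignores the shift limits.
An optimal schedule: Fri afternoon→Olsen+Ghosh, Fri evening→Farahani, Sat morning→Santos, Sat afternoon→Olsen, Sat evening→Farahani, Sun morning→Costa, Sun afternoon→Costa+Ghosh.
Total: 16 + 26 + 76 + 66 + 16 + 76 + 116 + 116 + 26 = €534.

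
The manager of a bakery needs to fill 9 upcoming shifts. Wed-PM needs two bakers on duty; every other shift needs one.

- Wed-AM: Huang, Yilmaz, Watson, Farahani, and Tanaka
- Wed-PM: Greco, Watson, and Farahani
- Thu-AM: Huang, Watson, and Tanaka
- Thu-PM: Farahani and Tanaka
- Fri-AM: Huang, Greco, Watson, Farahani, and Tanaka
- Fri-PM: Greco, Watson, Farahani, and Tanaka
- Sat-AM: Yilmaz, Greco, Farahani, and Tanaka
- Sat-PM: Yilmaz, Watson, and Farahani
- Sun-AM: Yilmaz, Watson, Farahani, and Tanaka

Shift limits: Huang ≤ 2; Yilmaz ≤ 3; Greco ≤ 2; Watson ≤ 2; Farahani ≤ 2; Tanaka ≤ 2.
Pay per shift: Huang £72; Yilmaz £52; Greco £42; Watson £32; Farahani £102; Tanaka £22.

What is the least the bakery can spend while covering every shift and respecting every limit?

£420

Picking the cheapest available baker for each shift independently would cost £260, but that ignores the shift limits.
An optimal schedule: Wed-AM→Yilmaz, Wed-PM→Watson+Greco, Thu-AM→Tanaka, Thu-PM→Tanaka, Fri-AM→Huang, Fri-PM→Greco, Sat-AM→Yilmaz, Sat-PM→Watson, Sun-AM→Yilmaz.
Total: 52 + 32 + 42 + 22 + 22 + 72 + 42 + 52 + 32 + 52 = £420.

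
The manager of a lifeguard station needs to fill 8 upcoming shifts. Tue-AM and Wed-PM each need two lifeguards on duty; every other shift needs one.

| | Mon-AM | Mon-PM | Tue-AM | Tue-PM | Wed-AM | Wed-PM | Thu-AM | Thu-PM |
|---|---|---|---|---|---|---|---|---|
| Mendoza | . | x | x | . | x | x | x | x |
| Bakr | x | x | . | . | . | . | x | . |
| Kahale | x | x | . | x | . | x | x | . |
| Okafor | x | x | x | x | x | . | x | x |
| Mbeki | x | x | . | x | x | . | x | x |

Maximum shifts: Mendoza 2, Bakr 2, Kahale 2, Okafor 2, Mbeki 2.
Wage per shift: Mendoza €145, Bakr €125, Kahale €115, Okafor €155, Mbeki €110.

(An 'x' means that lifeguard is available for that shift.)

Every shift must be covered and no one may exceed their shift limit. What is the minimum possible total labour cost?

€1300

Tue-AM can only be covered by Mendoza and Okafor, so that assignment is forced.
Wed-PM can only be covered by Mendoza and Kahale, so that assignment is forced.
Picking the cheapest available lifeguard for each shift independently would cost €1220, but that ignores the shift limits.
An optimal schedule: Mon-AM→Bakr, Mon-PM→Bakr, Tue-AM→Mendoza+Okafor, Tue-PM→Kahale, Wed-AM→Okafor, Wed-PM→Mendoza+Kahale, Thu-AM→Mbeki, Thu-PM→Mbeki.
Total: 125 + 125 + 145 + 155 + 115 + 155 + 145 + 115 + 110 + 110 = €1300.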